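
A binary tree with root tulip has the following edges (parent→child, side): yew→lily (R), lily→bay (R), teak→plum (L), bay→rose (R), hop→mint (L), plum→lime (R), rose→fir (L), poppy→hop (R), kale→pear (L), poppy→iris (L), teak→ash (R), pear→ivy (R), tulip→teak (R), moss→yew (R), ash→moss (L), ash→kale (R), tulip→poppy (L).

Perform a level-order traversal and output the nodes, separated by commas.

tulip, poppy, teak, iris, hop, plum, ash, mint, lime, moss, kale, yew, pear, lily, ivy, bay, rose, fir

Level-order visits nodes level by level from the root, left to right within each level.
Level 0: tulip
Level 1: poppy, teak
Level 2: iris, hop, plum, ash
Level 3: mint, lime, moss, kale
Level 4: yew, pear
Level 5: lily, ivy
Level 6: bay
Level 7: rose
Level 8: fir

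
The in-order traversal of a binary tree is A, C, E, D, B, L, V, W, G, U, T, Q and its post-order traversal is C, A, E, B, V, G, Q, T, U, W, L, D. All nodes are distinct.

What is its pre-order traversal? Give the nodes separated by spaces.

The last element of post-order is the root; it splits in-order into left and right subtrees.
Root D: left subtree has 3 nodes {A, C, E}, right has 8 {B, L, V, W, G, U, T, Q}.
  Root E: left subtree has 2 nodes {A, C}, right has 0 { }.
    Root A: left subtree has 0 nodes { }, right has 1 {C}.
  Root L: left subtree has 1 node {B}, right has 6 {V, W, G, U, T, Q}.
    Root W: left subtree has 1 node {V}, right has 4 {G, U, T, Q}.
      Root U: left subtree has 1 node {G}, right has 2 {T, Q}.
        Root T: left subtree has 0 nodes { }, right has 1 {Q}.

D E A C L B W V U G T Q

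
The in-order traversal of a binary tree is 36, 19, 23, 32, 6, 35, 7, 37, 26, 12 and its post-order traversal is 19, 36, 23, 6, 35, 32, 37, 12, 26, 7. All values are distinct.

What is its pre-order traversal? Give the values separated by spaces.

The last element of post-order is the root; it splits in-order into left and right subtrees.
Root 7: left subtree has 6 nodes {36, 19, 23, 32, 6, 35}, right has 3 {37, 26, 12}.
  Root 32: left subtree has 3 nodes {36, 19, 23}, right has 2 {6, 35}.
    Root 23: left subtree has 2 nodes {36, 19}, right has 0 { }.
      Root 36: left subtree has 0 nodes { }, right has 1 {19}.
    Root 35: left subtree has 1 node {6}, right has 0 { }.
  Root 26: left subtree has 1 node {37}, right has 1 {12}.

7 32 23 36 19 35 6 26 37 12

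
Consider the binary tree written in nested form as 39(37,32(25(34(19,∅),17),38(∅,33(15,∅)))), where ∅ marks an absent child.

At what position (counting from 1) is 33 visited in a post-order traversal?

Post-order visits the left subtree, then the right subtree, then the node.
At 39: go left to 37.
  37 is a leaf — visit 37.
At 39: go right to 32.
  At 32: go left to 25.
    At 25: go left to 34.
      At 34: go left to 19.
        19 is a leaf — visit 19.
      At 34: no right child.
      Visit 34.
    At 25: go right to 17.
      17 is a leaf — visit 17.
    Visit 25.
  At 32: go right to 38.
    At 38: no left child.
    At 38: go right to 33.
      At 33: go left to 15.
        15 is a leaf — visit 15.
      At 33: no right child.
      Visit 33.
    Visit 38.
  Visit 32.
Visit 39.
Full post-order sequence: 37, 19, 34, 17, 25, 15, 33, 38, 32, 39.

7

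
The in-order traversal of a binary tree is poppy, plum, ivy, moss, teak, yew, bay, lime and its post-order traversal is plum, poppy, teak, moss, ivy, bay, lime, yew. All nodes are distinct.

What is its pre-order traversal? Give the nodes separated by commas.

yew, ivy, poppy, plum, moss, teak, lime, bay

The last element of post-order is the root; it splits in-order into left and right subtrees.
Root yew: left subtree has 5 nodes {poppy, plum, ivy, moss, teak}, right has 2 {bay, lime}.
  Root ivy: left subtree has 2 nodes {poppy, plum}, right has 2 {moss, teak}.
    Root poppy: left subtree has 0 nodes { }, right has 1 {plum}.
    Root moss: left subtree has 0 nodes { }, right has 1 {teak}.
  Root lime: left subtree has 1 node {bay}, right has 0 { }.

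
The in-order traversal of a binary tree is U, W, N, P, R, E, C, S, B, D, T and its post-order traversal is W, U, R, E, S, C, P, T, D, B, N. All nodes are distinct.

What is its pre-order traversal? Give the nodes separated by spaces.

The last element of post-order is the root; it splits in-order into left and right subtrees.
Root N: left subtree has 2 nodes {U, W}, right has 8 {P, R, E, C, S, B, D, T}.
  Root U: left subtree has 0 nodes { }, right has 1 {W}.
  Root B: left subtree has 5 nodes {P, R, E, C, S}, right has 2 {D, T}.
    Root P: left subtree has 0 nodes { }, right has 4 {R, E, C, S}.
      Root C: left subtree has 2 nodes {R, E}, right has 1 {S}.
        Root E: left subtree has 1 node {R}, right has 0 { }.
    Root D: left subtree has 0 nodes { }, right has 1 {T}.

N U W B P C E R S D T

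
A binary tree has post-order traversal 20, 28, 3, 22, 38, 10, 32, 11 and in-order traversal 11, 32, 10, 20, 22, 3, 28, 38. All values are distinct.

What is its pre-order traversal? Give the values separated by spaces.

11 32 10 38 22 20 3 28

The last element of post-order is the root; it splits in-order into left and right subtrees.
Root 11: left subtree has 0 nodes { }, right has 7 {32, 10, 20, 22, 3, 28, 38}.
  Root 32: left subtree has 0 nodes { }, right has 6 {10, 20, 22, 3, 28, 38}.
    Root 10: left subtree has 0 nodes { }, right has 5 {20, 22, 3, 28, 38}.
      Root 38: left subtree has 4 nodes {20, 22, 3, 28}, right has 0 { }.
        Root 22: left subtree has 1 node {20}, right has 2 {3, 28}.
          Root 3: left subtree has 0 nodes { }, right has 1 {28}.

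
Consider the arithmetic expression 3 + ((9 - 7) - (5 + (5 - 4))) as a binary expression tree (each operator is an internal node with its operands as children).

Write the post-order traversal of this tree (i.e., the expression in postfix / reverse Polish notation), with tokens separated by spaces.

3 9 7 - 5 5 4 - + - +

Post-order on an expression tree gives postfix notation: for each operator, emit left operand, right operand, then the operator.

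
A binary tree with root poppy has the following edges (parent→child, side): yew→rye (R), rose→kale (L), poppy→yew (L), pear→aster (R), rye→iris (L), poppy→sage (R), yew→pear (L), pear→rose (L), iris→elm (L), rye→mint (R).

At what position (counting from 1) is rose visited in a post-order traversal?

2

Post-order visits the left subtree, then the right subtree, then the node.
At poppy: go left to yew.
  At yew: go left to pear.
    At pear: go left to rose.
      At rose: go left to kale.
        kale is a leaf — visit kale.
      At rose: no right child.
      Visit rose.
    At pear: go right to aster.
      aster is a leaf — visit aster.
    Visit pear.
  At yew: go right to rye.
    At rye: go left to iris.
      At iris: go left to elm.
        elm is a leaf — visit elm.
      At iris: no right child.
      Visit iris.
    At rye: go right to mint.
      mint is a leaf — visit mint.
    Visit rye.
  Visit yew.
At poppy: go right to sage.
  sage is a leaf — visit sage.
Visit poppy.
Full post-order sequence: kale, rose, aster, pear, elm, iris, mint, rye, yew, sage, poppy.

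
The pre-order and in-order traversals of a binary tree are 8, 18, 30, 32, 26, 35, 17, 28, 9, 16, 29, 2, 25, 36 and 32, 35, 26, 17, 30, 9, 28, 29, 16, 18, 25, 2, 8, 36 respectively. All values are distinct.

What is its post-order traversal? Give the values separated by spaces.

35 17 26 32 9 29 16 28 30 25 2 18 36 8

The first element of pre-order is the root; it splits in-order into left and right subtrees.
Root 8: left subtree has 12 nodes {32, 35, 26, 17, 30, 9, 28, 29, 16, 18, 25, 2}, right has 1 {36}.
  Root 18: left subtree has 9 nodes {32, 35, 26, 17, 30, 9, 28, 29, 16}, right has 2 {25, 2}.
    Root 30: left subtree has 4 nodes {32, 35, 26, 17}, right has 4 {9, 28, 29, 16}.
      Root 32: left subtree has 0 nodes { }, right has 3 {35, 26, 17}.
        Root 26: left subtree has 1 node {35}, right has 1 {17}.
      Root 28: left subtree has 1 node {9}, right has 2 {29, 16}.
        Root 16: left subtree has 1 node {29}, right has 0 { }.
    Root 2: left subtree has 1 node {25}, right has 0 { }.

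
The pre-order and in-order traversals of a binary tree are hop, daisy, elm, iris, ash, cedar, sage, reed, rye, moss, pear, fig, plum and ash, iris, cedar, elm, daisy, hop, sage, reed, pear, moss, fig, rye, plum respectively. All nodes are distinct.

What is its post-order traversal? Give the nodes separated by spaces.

The first element of pre-order is the root; it splits in-order into left and right subtrees.
Root hop: left subtree has 5 nodes {ash, iris, cedar, elm, daisy}, right has 7 {sage, reed, pear, moss, fig, rye, plum}.
  Root daisy: left subtree has 4 nodes {ash, iris, cedar, elm}, right has 0 { }.
    Root elm: left subtree has 3 nodes {ash, iris, cedar}, right has 0 { }.
      Root iris: left subtree has 1 node {ash}, right has 1 {cedar}.
  Root sage: left subtree has 0 nodes { }, right has 6 {reed, pear, moss, fig, rye, plum}.
    Root reed: left subtree has 0 nodes { }, right has 5 {pear, moss, fig, rye, plum}.
      Root rye: left subtree has 3 nodes {pear, moss, fig}, right has 1 {plum}.
        Root moss: left subtree has 1 node {pear}, right has 1 {fig}.

ash cedar iris elm daisy pear fig moss plum rye reed sage hop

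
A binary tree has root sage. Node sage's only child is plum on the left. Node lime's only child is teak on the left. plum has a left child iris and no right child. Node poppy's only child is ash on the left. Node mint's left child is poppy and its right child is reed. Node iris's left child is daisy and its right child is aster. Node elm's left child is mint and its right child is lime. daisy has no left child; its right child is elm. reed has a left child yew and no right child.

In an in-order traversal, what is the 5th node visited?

In-order visits the left subtree, then the node, then the right subtree.
At sage: go left to plum.
  At plum: go left to iris.
    At iris: go left to daisy.
      At daisy: no left child.
      Visit daisy.
      At daisy: go right to elm.
        At elm: go left to mint.
          At mint: go left to poppy.
            At poppy: go left to ash.
              ash is a leaf — visit ash.
            Visit poppy.
            At poppy: no right child.
          Visit mint.
          At mint: go right to reed.
            At reed: go left to yew.
              yew is a leaf — visit yew.
            Visit reed.
            At reed: no right child.
        Visit elm.
        At elm: go right to lime.
          At lime: go left to teak.
            teak is a leaf — visit teak.
          Visit lime.
          At lime: no right child.
    Visit iris.
    At iris: go right to aster.
      aster is a leaf — visit aster.
  Visit plum.
  At plum: no right child.
Visit sage.
At sage: no right child.
Full in-order sequence: daisy, ash, poppy, mint, yew, reed, elm, teak, lime, iris, aster, plum, sage.

yew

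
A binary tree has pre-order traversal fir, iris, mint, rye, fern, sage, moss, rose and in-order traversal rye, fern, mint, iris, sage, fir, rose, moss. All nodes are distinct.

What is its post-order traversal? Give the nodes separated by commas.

The first element of pre-order is the root; it splits in-order into left and right subtrees.
Root fir: left subtree has 5 nodes {rye, fern, mint, iris, sage}, right has 2 {rose, moss}.
  Root iris: left subtree has 3 nodes {rye, fern, mint}, right has 1 {sage}.
    Root mint: left subtree has 2 nodes {rye, fern}, right has 0 { }.
      Root rye: left subtree has 0 nodes { }, right has 1 {fern}.
  Root moss: left subtree has 1 node {rose}, right has 0 { }.

fern, rye, mint, sage, iris, rose, moss, fir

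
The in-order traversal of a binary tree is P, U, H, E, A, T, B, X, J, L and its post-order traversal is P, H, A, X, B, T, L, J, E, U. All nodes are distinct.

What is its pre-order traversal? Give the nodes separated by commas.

U, P, E, H, J, T, A, B, X, L

The last element of post-order is the root; it splits in-order into left and right subtrees.
Root U: left subtree has 1 node {P}, right has 8 {H, E, A, T, B, X, J, L}.
  Root E: left subtree has 1 node {H}, right has 6 {A, T, B, X, J, L}.
    Root J: left subtree has 4 nodes {A, T, B, X}, right has 1 {L}.
      Root T: left subtree has 1 node {A}, right has 2 {B, X}.
        Root B: left subtree has 0 nodes { }, right has 1 {X}.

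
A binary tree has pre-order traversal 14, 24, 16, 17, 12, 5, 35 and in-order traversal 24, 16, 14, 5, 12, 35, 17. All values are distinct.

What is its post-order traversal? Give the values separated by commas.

The first element of pre-order is the root; it splits in-order into left and right subtrees.
Root 14: left subtree has 2 nodes {24, 16}, right has 4 {5, 12, 35, 17}.
  Root 24: left subtree has 0 nodes { }, right has 1 {16}.
  Root 17: left subtree has 3 nodes {5, 12, 35}, right has 0 { }.
    Root 12: left subtree has 1 node {5}, right has 1 {35}.

16, 24, 5, 35, 12, 17, 14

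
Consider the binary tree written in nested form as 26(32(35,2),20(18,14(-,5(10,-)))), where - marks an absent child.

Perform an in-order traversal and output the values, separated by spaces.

In-order visits the left subtree, then the node, then the right subtree.
At 26: go left to 32.
  At 32: go left to 35.
    35 is a leaf — visit 35.
  Visit 32.
  At 32: go right to 2.
    2 is a leaf — visit 2.
Visit 26.
At 26: go right to 20.
  At 20: go left to 18.
    18 is a leaf — visit 18.
  Visit 20.
  At 20: go right to 14.
    At 14: no left child.
    Visit 14.
    At 14: go right to 5.
      At 5: go left to 10.
        10 is a leaf — visit 10.
      Visit 5.
      At 5: no right child.

35 32 2 26 18 20 14 10 5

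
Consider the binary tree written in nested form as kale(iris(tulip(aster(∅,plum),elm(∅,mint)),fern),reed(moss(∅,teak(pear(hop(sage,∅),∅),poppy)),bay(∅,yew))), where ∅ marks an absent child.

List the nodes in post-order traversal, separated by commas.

plum, aster, mint, elm, tulip, fern, iris, sage, hop, pear, poppy, teak, moss, yew, bay, reed, kale

Post-order visits the left subtree, then the right subtree, then the node.
At kale: go left to iris.
  At iris: go left to tulip.
    At tulip: go left to aster.
      At aster: no left child.
      At aster: go right to plum.
        plum is a leaf — visit plum.
      Visit aster.
    At tulip: go right to elm.
      At elm: no left child.
      At elm: go right to mint.
        mint is a leaf — visit mint.
      Visit elm.
    Visit tulip.
  At iris: go right to fern.
    fern is a leaf — visit fern.
  Visit iris.
At kale: go right to reed.
  At reed: go left to moss.
    At moss: no left child.
    At moss: go right to teak.
      At teak: go left to pear.
        At pear: go left to hop.
          At hop: go left to sage.
            sage is a leaf — visit sage.
          At hop: no right child.
          Visit hop.
        At pear: no right child.
        Visit pear.
      At teak: go right to poppy.
        poppy is a leaf — visit poppy.
      Visit teak.
    Visit moss.
  At reed: go right to bay.
    At bay: no left child.
    At bay: go right to yew.
      yew is a leaf — visit yew.
    Visit bay.
  Visit reed.
Visit kale.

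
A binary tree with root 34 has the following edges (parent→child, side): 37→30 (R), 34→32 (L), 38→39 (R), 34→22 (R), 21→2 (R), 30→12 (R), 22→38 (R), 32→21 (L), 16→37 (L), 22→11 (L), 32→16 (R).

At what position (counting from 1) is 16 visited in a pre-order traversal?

5

Pre-order visits the node, then its left subtree, then its right subtree.
Visit 34.
At 34: go left to 32.
  Visit 32.
  At 32: go left to 21.
    Visit 21.
    At 21: no left child.
    At 21: go right to 2.
      2 is a leaf — visit 2.
  At 32: go right to 16.
    Visit 16.
    At 16: go left to 37.
      Visit 37.
      At 37: no left child.
      At 37: go right to 30.
        Visit 30.
        At 30: no left child.
        At 30: go right to 12.
          12 is a leaf — visit 12.
    At 16: no right child.
At 34: go right to 22.
  Visit 22.
  At 22: go left to 11.
    11 is a leaf — visit 11.
  At 22: go right to 38.
    Visit 38.
    At 38: no left child.
    At 38: go right to 39.
      39 is a leaf — visit 39.
Full pre-order sequence: 34, 32, 21, 2, 16, 37, 30, 12, 22, 11, 38, 39.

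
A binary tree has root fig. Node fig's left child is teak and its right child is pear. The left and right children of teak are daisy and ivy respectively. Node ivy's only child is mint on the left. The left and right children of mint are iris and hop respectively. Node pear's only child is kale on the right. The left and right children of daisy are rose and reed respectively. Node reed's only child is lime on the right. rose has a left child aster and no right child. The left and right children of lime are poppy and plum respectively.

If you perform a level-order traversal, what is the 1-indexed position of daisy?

Level-order visits nodes level by level from the root, left to right within each level.
Level 0: fig
Level 1: teak, pear
Level 2: daisy, ivy, kale
Level 3: rose, reed, mint
Level 4: aster, lime, iris, hop
Level 5: poppy, plum
Full level-order sequence: fig, teak, pear, daisy, ivy, kale, rose, reed, mint, aster, lime, iris, hop, poppy, plum.

4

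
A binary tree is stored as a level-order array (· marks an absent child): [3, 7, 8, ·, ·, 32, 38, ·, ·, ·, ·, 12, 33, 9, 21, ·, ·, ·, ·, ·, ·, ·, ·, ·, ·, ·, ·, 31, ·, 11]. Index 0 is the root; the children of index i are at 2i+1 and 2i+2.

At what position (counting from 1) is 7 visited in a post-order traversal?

1

Post-order visits the left subtree, then the right subtree, then the node.
At 3: go left to 7.
  7 is a leaf — visit 7.
At 3: go right to 8.
  At 8: go left to 32.
    At 32: go left to 12.
      12 is a leaf — visit 12.
    At 32: go right to 33.
      33 is a leaf — visit 33.
    Visit 32.
  At 8: go right to 38.
    At 38: go left to 9.
      At 9: go left to 31.
        31 is a leaf — visit 31.
      At 9: no right child.
      Visit 9.
    At 38: go right to 21.
      At 21: go left to 11.
        11 is a leaf — visit 11.
      At 21: no right child.
      Visit 21.
    Visit 38.
  Visit 8.
Visit 3.
Full post-order sequence: 7, 12, 33, 32, 31, 9, 11, 21, 38, 8, 3.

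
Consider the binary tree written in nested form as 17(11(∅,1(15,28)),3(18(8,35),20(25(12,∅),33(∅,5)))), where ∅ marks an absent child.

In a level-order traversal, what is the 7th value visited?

Level-order visits nodes level by level from the root, left to right within each level.
Level 0: 17
Level 1: 11, 3
Level 2: 1, 18, 20
Level 3: 15, 28, 8, 35, 25, 33
Level 4: 12, 5
Full level-order sequence: 17, 11, 3, 1, 18, 20, 15, 28, 8, 35, 25, 33, 12, 5.

15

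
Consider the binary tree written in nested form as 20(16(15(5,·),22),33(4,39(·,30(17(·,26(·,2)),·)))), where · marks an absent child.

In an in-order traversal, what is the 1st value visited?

In-order visits the left subtree, then the node, then the right subtree.
At 20: go left to 16.
  At 16: go left to 15.
    At 15: go left to 5.
      5 is a leaf — visit 5.
    Visit 15.
    At 15: no right child.
  Visit 16.
  At 16: go right to 22.
    22 is a leaf — visit 22.
Visit 20.
At 20: go right to 33.
  At 33: go left to 4.
    4 is a leaf — visit 4.
  Visit 33.
  At 33: go right to 39.
    At 39: no left child.
    Visit 39.
    At 39: go right to 30.
      At 30: go left to 17.
        At 17: no left child.
        Visit 17.
        At 17: go right to 26.
          At 26: no left child.
          Visit 26.
          At 26: go right to 2.
            2 is a leaf — visit 2.
      Visit 30.
      At 30: no right child.
Full in-order sequence: 5, 15, 16, 22, 20, 4, 33, 39, 17, 26, 2, 30.

5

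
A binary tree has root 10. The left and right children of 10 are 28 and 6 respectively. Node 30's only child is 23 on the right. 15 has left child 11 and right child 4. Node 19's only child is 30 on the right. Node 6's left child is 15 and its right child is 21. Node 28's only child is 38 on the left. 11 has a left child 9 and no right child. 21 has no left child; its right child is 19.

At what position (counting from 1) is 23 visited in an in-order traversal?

12

In-order visits the left subtree, then the node, then the right subtree.
At 10: go left to 28.
  At 28: go left to 38.
    38 is a leaf — visit 38.
  Visit 28.
  At 28: no right child.
Visit 10.
At 10: go right to 6.
  At 6: go left to 15.
    At 15: go left to 11.
      At 11: go left to 9.
        9 is a leaf — visit 9.
      Visit 11.
      At 11: no right child.
    Visit 15.
    At 15: go right to 4.
      4 is a leaf — visit 4.
  Visit 6.
  At 6: go right to 21.
    At 21: no left child.
    Visit 21.
    At 21: go right to 19.
      At 19: no left child.
      Visit 19.
      At 19: go right to 30.
        At 30: no left child.
        Visit 30.
        At 30: go right to 23.
          23 is a leaf — visit 23.
Full in-order sequence: 38, 28, 10, 9, 11, 15, 4, 6, 21, 19, 30, 23.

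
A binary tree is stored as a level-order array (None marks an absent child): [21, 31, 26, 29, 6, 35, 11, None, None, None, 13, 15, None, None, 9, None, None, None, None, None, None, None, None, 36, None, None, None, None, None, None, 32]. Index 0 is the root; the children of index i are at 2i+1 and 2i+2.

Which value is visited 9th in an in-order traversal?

26

In-order visits the left subtree, then the node, then the right subtree.
At 21: go left to 31.
  At 31: go left to 29.
    29 is a leaf — visit 29.
  Visit 31.
  At 31: go right to 6.
    At 6: no left child.
    Visit 6.
    At 6: go right to 13.
      13 is a leaf — visit 13.
Visit 21.
At 21: go right to 26.
  At 26: go left to 35.
    At 35: go left to 15.
      At 15: go left to 36.
        36 is a leaf — visit 36.
      Visit 15.
      At 15: no right child.
    Visit 35.
    At 35: no right child.
  Visit 26.
  At 26: go right to 11.
    At 11: no left child.
    Visit 11.
    At 11: go right to 9.
      At 9: no left child.
      Visit 9.
      At 9: go right to 32.
        32 is a leaf — visit 32.
Full in-order sequence: 29, 31, 6, 13, 21, 36, 15, 35, 26, 11, 9, 32.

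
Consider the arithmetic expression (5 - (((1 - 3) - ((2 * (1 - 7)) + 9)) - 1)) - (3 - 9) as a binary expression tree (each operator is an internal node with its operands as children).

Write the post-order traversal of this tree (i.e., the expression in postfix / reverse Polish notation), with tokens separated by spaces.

Post-order on an expression tree gives postfix notation: for each operator, emit left operand, right operand, then the operator.

5 1 3 - 2 1 7 - * 9 + - 1 - - 3 9 - -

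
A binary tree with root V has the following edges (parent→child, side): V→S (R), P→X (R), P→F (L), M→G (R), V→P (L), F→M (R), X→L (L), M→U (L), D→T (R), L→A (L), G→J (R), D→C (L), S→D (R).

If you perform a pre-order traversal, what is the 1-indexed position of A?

10

Pre-order visits the node, then its left subtree, then its right subtree.
Visit V.
At V: go left to P.
  Visit P.
  At P: go left to F.
    Visit F.
    At F: no left child.
    At F: go right to M.
      Visit M.
      At M: go left to U.
        U is a leaf — visit U.
      At M: go right to G.
        Visit G.
        At G: no left child.
        At G: go right to J.
          J is a leaf — visit J.
  At P: go right to X.
    Visit X.
    At X: go left to L.
      Visit L.
      At L: go left to A.
        A is a leaf — visit A.
      At L: no right child.
    At X: no right child.
At V: go right to S.
  Visit S.
  At S: no left child.
  At S: go right to D.
    Visit D.
    At D: go left to C.
      C is a leaf — visit C.
    At D: go right to T.
      T is a leaf — visit T.
Full pre-order sequence: V, P, F, M, U, G, J, X, L, A, S, D, C, T.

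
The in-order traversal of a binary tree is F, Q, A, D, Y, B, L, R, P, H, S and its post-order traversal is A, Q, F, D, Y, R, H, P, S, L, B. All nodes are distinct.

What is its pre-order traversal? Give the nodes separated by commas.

B, Y, D, F, Q, A, L, S, P, R, H

The last element of post-order is the root; it splits in-order into left and right subtrees.
Root B: left subtree has 5 nodes {F, Q, A, D, Y}, right has 5 {L, R, P, H, S}.
  Root Y: left subtree has 4 nodes {F, Q, A, D}, right has 0 { }.
    Root D: left subtree has 3 nodes {F, Q, A}, right has 0 { }.
      Root F: left subtree has 0 nodes { }, right has 2 {Q, A}.
        Root Q: left subtree has 0 nodes { }, right has 1 {A}.
  Root L: left subtree has 0 nodes { }, right has 4 {R, P, H, S}.
    Root S: left subtree has 3 nodes {R, P, H}, right has 0 { }.
      Root P: left subtree has 1 node {R}, right has 1 {H}.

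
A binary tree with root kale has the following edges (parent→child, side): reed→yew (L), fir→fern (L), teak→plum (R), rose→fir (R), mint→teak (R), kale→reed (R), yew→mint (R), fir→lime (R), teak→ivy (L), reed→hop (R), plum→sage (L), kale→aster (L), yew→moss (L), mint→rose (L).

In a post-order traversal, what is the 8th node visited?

Post-order visits the left subtree, then the right subtree, then the node.
At kale: go left to aster.
  aster is a leaf — visit aster.
At kale: go right to reed.
  At reed: go left to yew.
    At yew: go left to moss.
      moss is a leaf — visit moss.
    At yew: go right to mint.
      At mint: go left to rose.
        At rose: no left child.
        At rose: go right to fir.
          At fir: go left to fern.
            fern is a leaf — visit fern.
          At fir: go right to lime.
            lime is a leaf — visit lime.
          Visit fir.
        Visit rose.
      At mint: go right to teak.
        At teak: go left to ivy.
          ivy is a leaf — visit ivy.
        At teak: go right to plum.
          At plum: go left to sage.
            sage is a leaf — visit sage.
          At plum: no right child.
          Visit plum.
        Visit teak.
      Visit mint.
    Visit yew.
  At reed: go right to hop.
    hop is a leaf — visit hop.
  Visit reed.
Visit kale.
Full post-order sequence: aster, moss, fern, lime, fir, rose, ivy, sage, plum, teak, mint, yew, hop, reed, kale.

sage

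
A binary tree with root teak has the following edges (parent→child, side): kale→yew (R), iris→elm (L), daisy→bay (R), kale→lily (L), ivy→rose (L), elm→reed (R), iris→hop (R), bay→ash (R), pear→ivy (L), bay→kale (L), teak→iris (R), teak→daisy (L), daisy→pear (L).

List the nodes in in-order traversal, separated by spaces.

In-order visits the left subtree, then the node, then the right subtree.
At teak: go left to daisy.
  At daisy: go left to pear.
    At pear: go left to ivy.
      At ivy: go left to rose.
        rose is a leaf — visit rose.
      Visit ivy.
      At ivy: no right child.
    Visit pear.
    At pear: no right child.
  Visit daisy.
  At daisy: go right to bay.
    At bay: go left to kale.
      At kale: go left to lily.
        lily is a leaf — visit lily.
      Visit kale.
      At kale: go right to yew.
        yew is a leaf — visit yew.
    Visit bay.
    At bay: go right to ash.
      ash is a leaf — visit ash.
Visit teak.
At teak: go right to iris.
  At iris: go left to elm.
    At elm: no left child.
    Visit elm.
    At elm: go right to reed.
      reed is a leaf — visit reed.
  Visit iris.
  At iris: go right to hop.
    hop is a leaf — visit hop.

rose ivy pear daisy lily kale yew bay ash teak elm reed iris hop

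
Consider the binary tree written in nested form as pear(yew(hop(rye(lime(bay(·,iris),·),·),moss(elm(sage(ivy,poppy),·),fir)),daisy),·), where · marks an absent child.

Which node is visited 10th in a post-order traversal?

moss

Post-order visits the left subtree, then the right subtree, then the node.
At pear: go left to yew.
  At yew: go left to hop.
    At hop: go left to rye.
      At rye: go left to lime.
        At lime: go left to bay.
          At bay: no left child.
          At bay: go right to iris.
            iris is a leaf — visit iris.
          Visit bay.
        At lime: no right child.
        Visit lime.
      At rye: no right child.
      Visit rye.
    At hop: go right to moss.
      At moss: go left to elm.
        At elm: go left to sage.
          At sage: go left to ivy.
            ivy is a leaf — visit ivy.
          At sage: go right to poppy.
            poppy is a leaf — visit poppy.
          Visit sage.
        At elm: no right child.
        Visit elm.
      At moss: go right to fir.
        fir is a leaf — visit fir.
      Visit moss.
    Visit hop.
  At yew: go right to daisy.
    daisy is a leaf — visit daisy.
  Visit yew.
At pear: no right child.
Visit pear.
Full post-order sequence: iris, bay, lime, rye, ivy, poppy, sage, elm, fir, moss, hop, daisy, yew, pear.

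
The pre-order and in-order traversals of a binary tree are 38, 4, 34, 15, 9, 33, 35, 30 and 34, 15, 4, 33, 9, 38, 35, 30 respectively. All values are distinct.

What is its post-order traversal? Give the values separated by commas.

15, 34, 33, 9, 4, 30, 35, 38

The first element of pre-order is the root; it splits in-order into left and right subtrees.
Root 38: left subtree has 5 nodes {34, 15, 4, 33, 9}, right has 2 {35, 30}.
  Root 4: left subtree has 2 nodes {34, 15}, right has 2 {33, 9}.
    Root 34: left subtree has 0 nodes { }, right has 1 {15}.
    Root 9: left subtree has 1 node {33}, right has 0 { }.
  Root 35: left subtree has 0 nodes { }, right has 1 {30}.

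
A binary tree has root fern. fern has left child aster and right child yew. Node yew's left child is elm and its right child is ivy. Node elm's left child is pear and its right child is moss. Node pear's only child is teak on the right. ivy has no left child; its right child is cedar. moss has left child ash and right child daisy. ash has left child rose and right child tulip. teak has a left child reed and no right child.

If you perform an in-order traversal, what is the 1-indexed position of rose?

7

In-order visits the left subtree, then the node, then the right subtree.
At fern: go left to aster.
  aster is a leaf — visit aster.
Visit fern.
At fern: go right to yew.
  At yew: go left to elm.
    At elm: go left to pear.
      At pear: no left child.
      Visit pear.
      At pear: go right to teak.
        At teak: go left to reed.
          reed is a leaf — visit reed.
        Visit teak.
        At teak: no right child.
    Visit elm.
    At elm: go right to moss.
      At moss: go left to ash.
        At ash: go left to rose.
          rose is a leaf — visit rose.
        Visit ash.
        At ash: go right to tulip.
          tulip is a leaf — visit tulip.
      Visit moss.
      At moss: go right to daisy.
        daisy is a leaf — visit daisy.
  Visit yew.
  At yew: go right to ivy.
    At ivy: no left child.
    Visit ivy.
    At ivy: go right to cedar.
      cedar is a leaf — visit cedar.
Full in-order sequence: aster, fern, pear, reed, teak, elm, rose, ash, tulip, moss, daisy, yew, ivy, cedar.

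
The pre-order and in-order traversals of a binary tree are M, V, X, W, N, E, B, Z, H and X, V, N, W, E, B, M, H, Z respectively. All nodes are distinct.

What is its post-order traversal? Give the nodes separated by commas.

The first element of pre-order is the root; it splits in-order into left and right subtrees.
Root M: left subtree has 6 nodes {X, V, N, W, E, B}, right has 2 {H, Z}.
  Root V: left subtree has 1 node {X}, right has 4 {N, W, E, B}.
    Root W: left subtree has 1 node {N}, right has 2 {E, B}.
      Root E: left subtree has 0 nodes { }, right has 1 {B}.
  Root Z: left subtree has 1 node {H}, right has 0 { }.

X, N, B, E, W, V, H, Z, M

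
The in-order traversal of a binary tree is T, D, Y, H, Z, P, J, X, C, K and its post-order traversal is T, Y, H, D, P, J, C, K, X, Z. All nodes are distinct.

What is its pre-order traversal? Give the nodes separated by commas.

The last element of post-order is the root; it splits in-order into left and right subtrees.
Root Z: left subtree has 4 nodes {T, D, Y, H}, right has 5 {P, J, X, C, K}.
  Root D: left subtree has 1 node {T}, right has 2 {Y, H}.
    Root H: left subtree has 1 node {Y}, right has 0 { }.
  Root X: left subtree has 2 nodes {P, J}, right has 2 {C, K}.
    Root J: left subtree has 1 node {P}, right has 0 { }.
    Root K: left subtree has 1 node {C}, right has 0 { }.

Z, D, T, H, Y, X, J, P, K, C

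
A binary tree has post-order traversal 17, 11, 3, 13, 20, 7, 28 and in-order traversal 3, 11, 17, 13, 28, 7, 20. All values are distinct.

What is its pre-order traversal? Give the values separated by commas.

The last element of post-order is the root; it splits in-order into left and right subtrees.
Root 28: left subtree has 4 nodes {3, 11, 17, 13}, right has 2 {7, 20}.
  Root 13: left subtree has 3 nodes {3, 11, 17}, right has 0 { }.
    Root 3: left subtree has 0 nodes { }, right has 2 {11, 17}.
      Root 11: left subtree has 0 nodes { }, right has 1 {17}.
  Root 7: left subtree has 0 nodes { }, right has 1 {20}.

28, 13, 3, 11, 17, 7, 20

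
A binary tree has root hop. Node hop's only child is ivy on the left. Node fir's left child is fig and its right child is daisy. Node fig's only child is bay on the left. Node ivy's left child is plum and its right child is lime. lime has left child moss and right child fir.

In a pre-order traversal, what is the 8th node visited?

bay

Pre-order visits the node, then its left subtree, then its right subtree.
Visit hop.
At hop: go left to ivy.
  Visit ivy.
  At ivy: go left to plum.
    plum is a leaf — visit plum.
  At ivy: go right to lime.
    Visit lime.
    At lime: go left to moss.
      moss is a leaf — visit moss.
    At lime: go right to fir.
      Visit fir.
      At fir: go left to fig.
        Visit fig.
        At fig: go left to bay.
          bay is a leaf — visit bay.
        At fig: no right child.
      At fir: go right to daisy.
        daisy is a leaf — visit daisy.
At hop: no right child.
Full pre-order sequence: hop, ivy, plum, lime, moss, fir, fig, bay, daisy.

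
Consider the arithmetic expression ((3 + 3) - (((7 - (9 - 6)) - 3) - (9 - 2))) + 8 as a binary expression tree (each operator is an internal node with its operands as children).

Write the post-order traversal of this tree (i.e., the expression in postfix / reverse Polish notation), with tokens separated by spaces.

Post-order on an expression tree gives postfix notation: for each operator, emit left operand, right operand, then the operator.

3 3 + 7 9 6 - - 3 - 9 2 - - - 8 +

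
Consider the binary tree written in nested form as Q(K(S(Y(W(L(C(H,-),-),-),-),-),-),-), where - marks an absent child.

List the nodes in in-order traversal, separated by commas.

H, C, L, W, Y, S, K, Q

In-order visits the left subtree, then the node, then the right subtree.
At Q: go left to K.
  At K: go left to S.
    At S: go left to Y.
      At Y: go left to W.
        At W: go left to L.
          At L: go left to C.
            At C: go left to H.
              H is a leaf — visit H.
            Visit C.
            At C: no right child.
          Visit L.
          At L: no right child.
        Visit W.
        At W: no right child.
      Visit Y.
      At Y: no right child.
    Visit S.
    At S: no right child.
  Visit K.
  At K: no right child.
Visit Q.
At Q: no right child.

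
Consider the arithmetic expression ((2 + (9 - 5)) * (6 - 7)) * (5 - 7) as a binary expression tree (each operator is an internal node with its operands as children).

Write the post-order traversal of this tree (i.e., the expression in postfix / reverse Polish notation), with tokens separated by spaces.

Post-order on an expression tree gives postfix notation: for each operator, emit left operand, right operand, then the operator.

2 9 5 - + 6 7 - * 5 7 - *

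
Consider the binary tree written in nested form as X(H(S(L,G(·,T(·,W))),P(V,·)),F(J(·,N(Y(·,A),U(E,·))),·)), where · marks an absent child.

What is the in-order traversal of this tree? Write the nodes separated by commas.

In-order visits the left subtree, then the node, then the right subtree.
At X: go left to H.
  At H: go left to S.
    At S: go left to L.
      L is a leaf — visit L.
    Visit S.
    At S: go right to G.
      At G: no left child.
      Visit G.
      At G: go right to T.
        At T: no left child.
        Visit T.
        At T: go right to W.
          W is a leaf — visit W.
  Visit H.
  At H: go right to P.
    At P: go left to V.
      V is a leaf — visit V.
    Visit P.
    At P: no right child.
Visit X.
At X: go right to F.
  At F: go left to J.
    At J: no left child.
    Visit J.
    At J: go right to N.
      At N: go left to Y.
        At Y: no left child.
        Visit Y.
        At Y: go right to A.
          A is a leaf — visit A.
      Visit N.
      At N: go right to U.
        At U: go left to E.
          E is a leaf — visit E.
        Visit U.
        At U: no right child.
  Visit F.
  At F: no right child.

L, S, G, T, W, H, V, P, X, J, Y, A, N, E, U, F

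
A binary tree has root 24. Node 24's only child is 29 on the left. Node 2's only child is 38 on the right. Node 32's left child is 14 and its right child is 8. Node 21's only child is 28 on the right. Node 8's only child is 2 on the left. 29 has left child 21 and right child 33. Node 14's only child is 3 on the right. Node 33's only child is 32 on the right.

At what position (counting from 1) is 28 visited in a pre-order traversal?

Pre-order visits the node, then its left subtree, then its right subtree.
Visit 24.
At 24: go left to 29.
  Visit 29.
  At 29: go left to 21.
    Visit 21.
    At 21: no left child.
    At 21: go right to 28.
      28 is a leaf — visit 28.
  At 29: go right to 33.
    Visit 33.
    At 33: no left child.
    At 33: go right to 32.
      Visit 32.
      At 32: go left to 14.
        Visit 14.
        At 14: no left child.
        At 14: go right to 3.
          3 is a leaf — visit 3.
      At 32: go right to 8.
        Visit 8.
        At 8: go left to 2.
          Visit 2.
          At 2: no left child.
          At 2: go right to 38.
            38 is a leaf — visit 38.
        At 8: no right child.
At 24: no right child.
Full pre-order sequence: 24, 29, 21, 28, 33, 32, 14, 3, 8, 2, 38.

4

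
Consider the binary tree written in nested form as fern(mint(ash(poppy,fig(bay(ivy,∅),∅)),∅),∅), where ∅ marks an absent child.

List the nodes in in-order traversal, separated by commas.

In-order visits the left subtree, then the node, then the right subtree.
At fern: go left to mint.
  At mint: go left to ash.
    At ash: go left to poppy.
      poppy is a leaf — visit poppy.
    Visit ash.
    At ash: go right to fig.
      At fig: go left to bay.
        At bay: go left to ivy.
          ivy is a leaf — visit ivy.
        Visit bay.
        At bay: no right child.
      Visit fig.
      At fig: no right child.
  Visit mint.
  At mint: no right child.
Visit fern.
At fern: no right child.

poppy, ash, ivy, bay, fig, mint, fern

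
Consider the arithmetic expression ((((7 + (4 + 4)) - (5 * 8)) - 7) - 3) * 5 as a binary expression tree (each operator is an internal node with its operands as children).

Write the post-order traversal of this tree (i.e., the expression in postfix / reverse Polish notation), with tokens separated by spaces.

7 4 4 + + 5 8 * - 7 - 3 - 5 *

Post-order on an expression tree gives postfix notation: for each operator, emit left operand, right operand, then the operator.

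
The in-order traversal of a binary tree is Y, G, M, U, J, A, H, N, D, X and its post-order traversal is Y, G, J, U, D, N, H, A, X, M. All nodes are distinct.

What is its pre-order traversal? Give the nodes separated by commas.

M, G, Y, X, A, U, J, H, N, D

The last element of post-order is the root; it splits in-order into left and right subtrees.
Root M: left subtree has 2 nodes {Y, G}, right has 7 {U, J, A, H, N, D, X}.
  Root G: left subtree has 1 node {Y}, right has 0 { }.
  Root X: left subtree has 6 nodes {U, J, A, H, N, D}, right has 0 { }.
    Root A: left subtree has 2 nodes {U, J}, right has 3 {H, N, D}.
      Root U: left subtree has 0 nodes { }, right has 1 {J}.
      Root H: left subtree has 0 nodes { }, right has 2 {N, D}.
        Root N: left subtree has 0 nodes { }, right has 1 {D}.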